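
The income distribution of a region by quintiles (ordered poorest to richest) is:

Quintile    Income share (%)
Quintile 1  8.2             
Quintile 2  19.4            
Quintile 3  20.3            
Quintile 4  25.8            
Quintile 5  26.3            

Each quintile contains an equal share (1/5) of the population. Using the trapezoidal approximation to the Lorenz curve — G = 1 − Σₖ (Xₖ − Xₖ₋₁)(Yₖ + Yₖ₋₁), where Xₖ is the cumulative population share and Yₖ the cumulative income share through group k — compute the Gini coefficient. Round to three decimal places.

0.170

Cumulative income shares Yₖ: 0.0820, 0.2760, 0.4790, 0.7370, 1.0000
Σ (Xₖ−Xₖ₋₁)(Yₖ+Yₖ₋₁) = (1/5)(0.0820+0.0000) + (1/5)(0.2760+0.0820) + (1/5)(0.4790+0.2760) + (1/5)(0.7370+0.4790) + (1/5)(1.0000+0.7370)
  = 0.0164 + 0.0716 + 0.1510 + 0.2432 + 0.3474 = 0.8296
G = 1 − 0.8296 = 0.1704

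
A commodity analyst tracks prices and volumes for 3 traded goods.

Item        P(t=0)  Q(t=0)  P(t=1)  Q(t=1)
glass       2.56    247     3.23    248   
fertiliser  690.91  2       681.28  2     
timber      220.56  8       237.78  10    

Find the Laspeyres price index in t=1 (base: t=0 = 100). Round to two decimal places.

Laspeyres price index uses base-period quantities as weights.
ΣP(t=1)·Q(t=0) = 3.23×247 + 681.28×2 + 237.78×8 = 797.81 + 1362.56 + 1902.24 = 4062.61
ΣP(t=0)·Q(t=0) = 2.56×247 + 690.91×2 + 220.56×8 = 632.32 + 1381.82 + 1764.48 = 3778.62
Index = 4062.61 / 3778.62 × 100 = 107.5157

107.52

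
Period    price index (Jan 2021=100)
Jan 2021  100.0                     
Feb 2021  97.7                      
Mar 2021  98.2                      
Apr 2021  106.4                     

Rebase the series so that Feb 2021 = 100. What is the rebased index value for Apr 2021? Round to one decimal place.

108.9

Rebased(Apr 2021) = 106.4 / 97.7 × 100 = 108.9048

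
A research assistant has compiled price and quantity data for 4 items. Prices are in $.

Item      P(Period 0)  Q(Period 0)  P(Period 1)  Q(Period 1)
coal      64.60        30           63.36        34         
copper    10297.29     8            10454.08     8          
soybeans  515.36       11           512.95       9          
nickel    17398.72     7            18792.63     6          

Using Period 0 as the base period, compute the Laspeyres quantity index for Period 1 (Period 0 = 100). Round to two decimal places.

91.42

Laspeyres quantity index uses base-period prices as weights.
ΣP(Period 0)·Q(Period 1) = 64.60×34 + 10297.29×8 + 515.36×9 + 17398.72×6 = 2196.4 + 82378.32 + 4638.24 + 104392.32 = 193605.28
ΣP(Period 0)·Q(Period 0) = 64.60×30 + 10297.29×8 + 515.36×11 + 17398.72×7 = 1938 + 82378.32 + 5668.96 + 121791.04 = 211776.32
Index = 193605.28 / 211776.32 × 100 = 91.4197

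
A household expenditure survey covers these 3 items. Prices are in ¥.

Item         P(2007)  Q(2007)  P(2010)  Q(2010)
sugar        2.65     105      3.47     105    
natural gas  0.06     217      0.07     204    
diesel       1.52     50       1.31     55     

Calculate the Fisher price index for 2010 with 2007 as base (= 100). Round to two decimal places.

Laspeyres component (base-period weights):
ΣP(2010)Q(2007) = 3.47×105 + 0.07×217 + 1.31×50 = 364.35 + 15.19 + 65.5 = 445.04
ΣP(2007)Q(2007) = 2.65×105 + 0.06×217 + 1.52×50 = 278.25 + 13.02 + 76 = 367.27
L = 445.04 / 367.27 × 100 = 121.1752
Paasche component (current-period weights):
ΣP(2010)Q(2010) = 3.47×105 + 0.07×204 + 1.31×55 = 364.35 + 14.28 + 72.05 = 450.68
ΣP(2007)Q(2010) = 2.65×105 + 0.06×204 + 1.52×55 = 278.25 + 12.24 + 83.6 = 374.09
P = 450.68 / 374.09 × 100 = 120.4737
Fisher = √(L × P) = √(121.1752 × 120.4737) = 120.8239

120.82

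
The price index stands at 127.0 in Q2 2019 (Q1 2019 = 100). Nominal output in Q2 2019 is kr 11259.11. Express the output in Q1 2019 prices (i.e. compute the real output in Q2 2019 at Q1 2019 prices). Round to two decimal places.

8865.44

Real = Nominal ÷ (Index/100) = 11259.11 ÷ (127.0/100)
     = 11259.11 ÷ 1.270 = 8865.4409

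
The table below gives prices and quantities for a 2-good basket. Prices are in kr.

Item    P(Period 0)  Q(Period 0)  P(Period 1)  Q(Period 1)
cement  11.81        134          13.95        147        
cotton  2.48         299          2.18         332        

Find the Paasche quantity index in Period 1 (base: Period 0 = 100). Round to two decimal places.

Paasche quantity index uses current-period prices as weights.
ΣP(Period 1)·Q(Period 1) = 13.95×147 + 2.18×332 = 2050.65 + 723.76 = 2774.41
ΣP(Period 1)·Q(Period 0) = 13.95×134 + 2.18×299 = 1869.3 + 651.82 = 2521.12
Index = 2774.41 / 2521.12 × 100 = 110.0467

110.05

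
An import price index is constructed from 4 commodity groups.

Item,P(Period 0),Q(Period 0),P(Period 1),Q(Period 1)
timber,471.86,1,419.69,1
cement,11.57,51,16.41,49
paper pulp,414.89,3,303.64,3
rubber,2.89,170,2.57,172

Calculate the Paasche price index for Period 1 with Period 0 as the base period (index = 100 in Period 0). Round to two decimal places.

92.67

Paasche price index uses current-period quantities as weights.
ΣP(Period 1)·Q(Period 1) = 419.69×1 + 16.41×49 + 303.64×3 + 2.57×172 = 419.69 + 804.09 + 910.92 + 442.04 = 2576.74
ΣP(Period 0)·Q(Period 1) = 471.86×1 + 11.57×49 + 414.89×3 + 2.89×172 = 471.86 + 566.93 + 1244.67 + 497.08 = 2780.54
Index = 2576.74 / 2780.54 × 100 = 92.6705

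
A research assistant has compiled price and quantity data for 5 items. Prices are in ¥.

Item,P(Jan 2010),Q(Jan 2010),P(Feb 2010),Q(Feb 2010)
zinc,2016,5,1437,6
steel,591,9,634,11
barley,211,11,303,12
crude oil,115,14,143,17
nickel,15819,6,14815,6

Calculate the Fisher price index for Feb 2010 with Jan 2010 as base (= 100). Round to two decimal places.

Laspeyres component (base-period weights):
ΣP(Feb 2010)Q(Jan 2010) = 1437×5 + 634×9 + 303×11 + 143×14 + 14815×6 = 7185 + 5706 + 3333 + 2002 + 88890 = 107116
ΣP(Jan 2010)Q(Jan 2010) = 2016×5 + 591×9 + 211×11 + 115×14 + 15819×6 = 10080 + 5319 + 2321 + 1610 + 94914 = 114244
L = 107116 / 114244 × 100 = 93.7607
Paasche component (current-period weights):
ΣP(Feb 2010)Q(Feb 2010) = 1437×6 + 634×11 + 303×12 + 143×17 + 14815×6 = 8622 + 6974 + 3636 + 2431 + 88890 = 110553
ΣP(Jan 2010)Q(Feb 2010) = 2016×6 + 591×11 + 211×12 + 115×17 + 15819×6 = 12096 + 6501 + 2532 + 1955 + 94914 = 117998
P = 110553 / 117998 × 100 = 93.6906
Fisher = √(L × P) = √(93.7607 × 93.6906) = 93.7256

93.73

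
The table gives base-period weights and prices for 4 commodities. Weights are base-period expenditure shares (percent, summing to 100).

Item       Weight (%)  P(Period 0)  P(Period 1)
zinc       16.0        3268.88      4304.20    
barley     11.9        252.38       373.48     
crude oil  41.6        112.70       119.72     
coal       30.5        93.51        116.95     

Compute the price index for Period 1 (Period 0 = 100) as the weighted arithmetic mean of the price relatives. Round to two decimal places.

zinc: 16.0 × (4304.20/3268.88) = 16.0 × 1.316720 = 21.0675
barley: 11.9 × (373.48/252.38) = 11.9 × 1.479832 = 17.6100
crude oil: 41.6 × (119.72/112.70) = 41.6 × 1.062289 = 44.1912
coal: 30.5 × (116.95/93.51) = 30.5 × 1.250668 = 38.1454
Index = Σ wᵢ·(p₁ᵢ/p₀ᵢ) = 21.0675 + 17.6100 + 44.1912 + 38.1454 = 121.0141

121.01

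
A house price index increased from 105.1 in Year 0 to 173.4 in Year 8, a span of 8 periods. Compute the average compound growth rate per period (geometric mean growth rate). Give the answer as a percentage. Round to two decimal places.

6.46%

Growth factor = (173.4/105.1)^(1/8) = (1.649857)^(1/8) = 1.064586
Growth rate = 1.064586 − 1 = 0.064586 = 6.4586%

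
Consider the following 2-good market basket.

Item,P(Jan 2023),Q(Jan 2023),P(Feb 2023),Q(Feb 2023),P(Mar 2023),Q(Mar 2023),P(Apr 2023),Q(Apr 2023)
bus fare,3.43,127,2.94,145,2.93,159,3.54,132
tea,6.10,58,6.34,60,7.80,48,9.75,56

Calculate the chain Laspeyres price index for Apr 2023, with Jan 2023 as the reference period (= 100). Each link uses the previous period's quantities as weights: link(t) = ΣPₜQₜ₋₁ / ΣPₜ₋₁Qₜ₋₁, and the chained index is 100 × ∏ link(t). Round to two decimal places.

127.47

Link Jan 2023→Feb 2023:
ΣP(Feb 2023)Q(Jan 2023) = 2.94×127 + 6.34×58 = 373.38 + 367.72 = 741.1
ΣP(Jan 2023)Q(Jan 2023) = 3.43×127 + 6.10×58 = 435.61 + 353.8 = 789.41
link = 741.1/789.41 = 0.938802
Link Feb 2023→Mar 2023:
ΣP(Mar 2023)Q(Feb 2023) = 2.93×145 + 7.80×60 = 424.85 + 468 = 892.85
ΣP(Feb 2023)Q(Feb 2023) = 2.94×145 + 6.34×60 = 426.3 + 380.4 = 806.7
link = 892.85/806.7 = 1.106793
Link Mar 2023→Apr 2023:
ΣP(Apr 2023)Q(Mar 2023) = 3.54×159 + 9.75×48 = 562.86 + 468 = 1030.86
ΣP(Mar 2023)Q(Mar 2023) = 2.93×159 + 7.80×48 = 465.87 + 374.4 = 840.27
link = 1030.86/840.27 = 1.226820
Chained index = 100 × 0.938802 × 1.106793 × 1.226820 = 127.4740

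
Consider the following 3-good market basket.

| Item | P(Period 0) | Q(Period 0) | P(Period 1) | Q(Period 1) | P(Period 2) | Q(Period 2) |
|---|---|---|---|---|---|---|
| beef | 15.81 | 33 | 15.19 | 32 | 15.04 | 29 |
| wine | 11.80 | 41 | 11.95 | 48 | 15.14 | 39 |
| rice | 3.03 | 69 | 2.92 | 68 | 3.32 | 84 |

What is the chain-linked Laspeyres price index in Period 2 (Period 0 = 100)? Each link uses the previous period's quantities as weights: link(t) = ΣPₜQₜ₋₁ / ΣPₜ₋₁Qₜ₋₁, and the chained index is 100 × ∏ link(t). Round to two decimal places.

111.90

Link Period 0→Period 1:
ΣP(Period 1)Q(Period 0) = 15.19×33 + 11.95×41 + 2.92×69 = 501.27 + 489.95 + 201.48 = 1192.7
ΣP(Period 0)Q(Period 0) = 15.81×33 + 11.80×41 + 3.03×69 = 521.73 + 483.8 + 209.07 = 1214.6
link = 1192.7/1214.6 = 0.981969
Link Period 1→Period 2:
ΣP(Period 2)Q(Period 1) = 15.04×32 + 15.14×48 + 3.32×68 = 481.28 + 726.72 + 225.76 = 1433.76
ΣP(Period 1)Q(Period 1) = 15.19×32 + 11.95×48 + 2.92×68 = 486.08 + 573.6 + 198.56 = 1258.24
link = 1433.76/1258.24 = 1.139496
Chained index = 100 × 0.981969 × 1.139496 = 111.8951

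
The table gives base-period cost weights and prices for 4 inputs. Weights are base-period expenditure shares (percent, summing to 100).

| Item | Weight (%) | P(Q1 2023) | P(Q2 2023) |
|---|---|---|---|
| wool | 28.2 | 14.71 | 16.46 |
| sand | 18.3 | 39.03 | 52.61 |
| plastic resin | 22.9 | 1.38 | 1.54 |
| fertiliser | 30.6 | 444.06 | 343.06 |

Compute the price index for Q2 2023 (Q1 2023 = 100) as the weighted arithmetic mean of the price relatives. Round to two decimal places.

105.42

wool: 28.2 × (16.46/14.71) = 28.2 × 1.118967 = 31.5549
sand: 18.3 × (52.61/39.03) = 18.3 × 1.347937 = 24.6673
plastic resin: 22.9 × (1.54/1.38) = 22.9 × 1.115942 = 25.5551
fertiliser: 30.6 × (343.06/444.06) = 30.6 × 0.772553 = 23.6401
Index = Σ wᵢ·(p₁ᵢ/p₀ᵢ) = 31.5549 + 24.6673 + 25.5551 + 23.6401 = 105.4173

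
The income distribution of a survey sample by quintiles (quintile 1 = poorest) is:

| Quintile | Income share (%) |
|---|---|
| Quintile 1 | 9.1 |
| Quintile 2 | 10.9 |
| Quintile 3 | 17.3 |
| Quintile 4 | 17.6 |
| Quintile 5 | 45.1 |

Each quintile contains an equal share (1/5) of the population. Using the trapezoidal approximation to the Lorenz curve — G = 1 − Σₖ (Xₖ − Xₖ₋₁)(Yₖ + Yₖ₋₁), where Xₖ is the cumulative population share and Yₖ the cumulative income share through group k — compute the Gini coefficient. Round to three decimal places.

0.315

Cumulative income shares Yₖ: 0.0910, 0.2000, 0.3730, 0.5490, 1.0000
Σ (Xₖ−Xₖ₋₁)(Yₖ+Yₖ₋₁) = (1/5)(0.0910+0.0000) + (1/5)(0.2000+0.0910) + (1/5)(0.3730+0.2000) + (1/5)(0.5490+0.3730) + (1/5)(1.0000+0.5490)
  = 0.0182 + 0.0582 + 0.1146 + 0.1844 + 0.3098 = 0.6852
G = 1 − 0.6852 = 0.3148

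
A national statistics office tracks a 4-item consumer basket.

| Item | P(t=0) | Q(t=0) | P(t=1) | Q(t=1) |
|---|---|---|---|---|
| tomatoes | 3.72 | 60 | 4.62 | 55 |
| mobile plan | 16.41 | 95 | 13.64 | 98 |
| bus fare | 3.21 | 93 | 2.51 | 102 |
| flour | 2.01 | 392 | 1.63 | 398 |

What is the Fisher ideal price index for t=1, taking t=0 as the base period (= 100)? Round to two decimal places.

85.06

Laspeyres component (base-period weights):
ΣP(t=1)Q(t=0) = 4.62×60 + 13.64×95 + 2.51×93 + 1.63×392 = 277.2 + 1295.8 + 233.43 + 638.96 = 2445.39
ΣP(t=0)Q(t=0) = 3.72×60 + 16.41×95 + 3.21×93 + 2.01×392 = 223.2 + 1558.95 + 298.53 + 787.92 = 2868.6
L = 2445.39 / 2868.6 × 100 = 85.2468
Paasche component (current-period weights):
ΣP(t=1)Q(t=1) = 4.62×55 + 13.64×98 + 2.51×102 + 1.63×398 = 254.1 + 1336.72 + 256.02 + 648.74 = 2495.58
ΣP(t=0)Q(t=1) = 3.72×55 + 16.41×98 + 3.21×102 + 2.01×398 = 204.6 + 1608.18 + 327.42 + 799.98 = 2940.18
P = 2495.58 / 2940.18 × 100 = 84.8785
Fisher = √(L × P) = √(85.2468 × 84.8785) = 85.0624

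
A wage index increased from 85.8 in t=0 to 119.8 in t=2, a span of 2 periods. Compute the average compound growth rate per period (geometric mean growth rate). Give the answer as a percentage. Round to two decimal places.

18.16%

Growth factor = (119.8/85.8)^(1/2) = (1.396270)^(1/2) = 1.181639
Growth rate = 1.181639 − 1 = 0.181639 = 18.1639%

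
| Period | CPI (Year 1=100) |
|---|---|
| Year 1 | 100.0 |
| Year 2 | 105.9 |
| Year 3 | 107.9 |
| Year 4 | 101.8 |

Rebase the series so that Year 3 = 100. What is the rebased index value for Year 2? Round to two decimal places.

Rebased(Year 2) = 105.9 / 107.9 × 100 = 98.1464

98.15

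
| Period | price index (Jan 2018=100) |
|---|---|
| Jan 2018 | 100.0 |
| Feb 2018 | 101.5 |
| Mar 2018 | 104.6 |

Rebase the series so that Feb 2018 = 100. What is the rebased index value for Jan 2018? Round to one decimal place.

Rebased(Jan 2018) = 100.0 / 101.5 × 100 = 98.5222

98.5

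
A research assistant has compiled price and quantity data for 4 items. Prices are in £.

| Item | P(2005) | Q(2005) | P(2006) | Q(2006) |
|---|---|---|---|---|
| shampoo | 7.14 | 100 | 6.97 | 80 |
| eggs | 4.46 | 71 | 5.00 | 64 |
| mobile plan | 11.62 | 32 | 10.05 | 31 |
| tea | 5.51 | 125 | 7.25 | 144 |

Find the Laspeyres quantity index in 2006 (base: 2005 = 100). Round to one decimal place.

96.1

Laspeyres quantity index uses base-period prices as weights.
ΣP(2005)·Q(2006) = 7.14×80 + 4.46×64 + 11.62×31 + 5.51×144 = 571.2 + 285.44 + 360.22 + 793.44 = 2010.3
ΣP(2005)·Q(2005) = 7.14×100 + 4.46×71 + 11.62×32 + 5.51×125 = 714 + 316.66 + 371.84 + 688.75 = 2091.25
Index = 2010.3 / 2091.25 × 100 = 96.1291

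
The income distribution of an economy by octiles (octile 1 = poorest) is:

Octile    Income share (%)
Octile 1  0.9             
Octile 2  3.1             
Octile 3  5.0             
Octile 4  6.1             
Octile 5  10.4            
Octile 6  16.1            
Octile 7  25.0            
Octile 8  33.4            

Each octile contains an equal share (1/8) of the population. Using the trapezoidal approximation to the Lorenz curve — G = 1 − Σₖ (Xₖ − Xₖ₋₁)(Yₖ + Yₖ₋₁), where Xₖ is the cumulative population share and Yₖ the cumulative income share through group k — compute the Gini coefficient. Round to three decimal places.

0.468

Cumulative income shares Yₖ: 0.0090, 0.0400, 0.0900, 0.1510, 0.2550, 0.4160, 0.6660, 1.0000
Σ (Xₖ−Xₖ₋₁)(Yₖ+Yₖ₋₁) = (1/8)(0.0090+0.0000) + (1/8)(0.0400+0.0090) + (1/8)(0.0900+0.0400) + (1/8)(0.1510+0.0900) + (1/8)(0.2550+0.1510) + (1/8)(0.4160+0.2550) + (1/8)(0.6660+0.4160) + (1/8)(1.0000+0.6660)
  = 0.0011 + 0.0061 + 0.0163 + 0.0301 + 0.0508 + 0.0839 + 0.1353 + 0.2082 = 0.5318
G = 1 − 0.5318 = 0.4682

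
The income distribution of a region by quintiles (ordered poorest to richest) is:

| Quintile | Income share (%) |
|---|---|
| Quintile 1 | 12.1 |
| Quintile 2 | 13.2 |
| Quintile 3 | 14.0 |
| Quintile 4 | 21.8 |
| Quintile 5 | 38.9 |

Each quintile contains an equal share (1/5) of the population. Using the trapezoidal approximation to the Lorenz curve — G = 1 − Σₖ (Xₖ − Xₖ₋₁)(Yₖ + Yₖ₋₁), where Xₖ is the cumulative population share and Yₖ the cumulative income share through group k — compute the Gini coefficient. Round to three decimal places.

Cumulative income shares Yₖ: 0.1210, 0.2530, 0.3930, 0.6110, 1.0000
Σ (Xₖ−Xₖ₋₁)(Yₖ+Yₖ₋₁) = (1/5)(0.1210+0.0000) + (1/5)(0.2530+0.1210) + (1/5)(0.3930+0.2530) + (1/5)(0.6110+0.3930) + (1/5)(1.0000+0.6110)
  = 0.0242 + 0.0748 + 0.1292 + 0.2008 + 0.3222 = 0.7512
G = 1 − 0.7512 = 0.2488

0.249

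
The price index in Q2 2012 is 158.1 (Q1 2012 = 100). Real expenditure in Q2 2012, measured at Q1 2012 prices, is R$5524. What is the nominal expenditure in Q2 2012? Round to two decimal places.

8733.44

Nominal = Real × (Index/100) = 5524 × (158.1/100)
        = 5524 × 1.581 = 8733.4440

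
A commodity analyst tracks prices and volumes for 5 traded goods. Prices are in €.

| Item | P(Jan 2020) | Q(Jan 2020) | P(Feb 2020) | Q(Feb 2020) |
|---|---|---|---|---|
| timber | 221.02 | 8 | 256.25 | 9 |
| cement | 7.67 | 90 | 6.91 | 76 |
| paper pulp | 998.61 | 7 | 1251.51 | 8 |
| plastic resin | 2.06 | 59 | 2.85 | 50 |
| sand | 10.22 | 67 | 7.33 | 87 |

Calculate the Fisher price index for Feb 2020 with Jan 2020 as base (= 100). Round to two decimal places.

Laspeyres component (base-period weights):
ΣP(Feb 2020)Q(Jan 2020) = 256.25×8 + 6.91×90 + 1251.51×7 + 2.85×59 + 7.33×67 = 2050 + 621.9 + 8760.57 + 168.15 + 491.11 = 12091.73
ΣP(Jan 2020)Q(Jan 2020) = 221.02×8 + 7.67×90 + 998.61×7 + 2.06×59 + 10.22×67 = 1768.16 + 690.3 + 6990.27 + 121.54 + 684.74 = 10255.01
L = 12091.73 / 10255.01 × 100 = 117.9105
Paasche component (current-period weights):
ΣP(Feb 2020)Q(Feb 2020) = 256.25×9 + 6.91×76 + 1251.51×8 + 2.85×50 + 7.33×87 = 2306.25 + 525.16 + 10012.08 + 142.5 + 637.71 = 13623.7
ΣP(Jan 2020)Q(Feb 2020) = 221.02×9 + 7.67×76 + 998.61×8 + 2.06×50 + 10.22×87 = 1989.18 + 582.92 + 7988.88 + 103 + 889.14 = 11553.12
P = 13623.7 / 11553.12 × 100 = 117.9223
Fisher = √(L × P) = √(117.9105 × 117.9223) = 117.9164

117.92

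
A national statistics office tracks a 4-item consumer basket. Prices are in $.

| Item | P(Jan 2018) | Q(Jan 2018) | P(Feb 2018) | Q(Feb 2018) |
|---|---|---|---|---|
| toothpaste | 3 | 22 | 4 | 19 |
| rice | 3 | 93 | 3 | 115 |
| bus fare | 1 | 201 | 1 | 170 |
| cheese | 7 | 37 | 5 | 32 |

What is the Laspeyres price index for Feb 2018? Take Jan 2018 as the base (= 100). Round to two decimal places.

Laspeyres price index uses base-period quantities as weights.
ΣP(Feb 2018)·Q(Jan 2018) = 4×22 + 3×93 + 1×201 + 5×37 = 88 + 279 + 201 + 185 = 753
ΣP(Jan 2018)·Q(Jan 2018) = 3×22 + 3×93 + 1×201 + 7×37 = 66 + 279 + 201 + 259 = 805
Index = 753 / 805 × 100 = 93.5404

93.54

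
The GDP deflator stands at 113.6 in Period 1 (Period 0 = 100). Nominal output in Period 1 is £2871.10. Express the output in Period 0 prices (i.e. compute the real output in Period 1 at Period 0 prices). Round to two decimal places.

Real = Nominal ÷ (Index/100) = 2871.10 ÷ (113.6/100)
     = 2871.10 ÷ 1.136 = 2527.3768

2527.38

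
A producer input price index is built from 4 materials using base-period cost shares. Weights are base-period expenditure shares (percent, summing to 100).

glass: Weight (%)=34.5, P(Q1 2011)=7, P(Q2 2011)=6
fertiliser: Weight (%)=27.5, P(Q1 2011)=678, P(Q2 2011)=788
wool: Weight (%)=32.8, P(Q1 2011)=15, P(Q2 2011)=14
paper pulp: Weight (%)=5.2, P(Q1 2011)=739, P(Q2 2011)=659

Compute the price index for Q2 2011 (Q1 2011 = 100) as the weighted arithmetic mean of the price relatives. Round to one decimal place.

glass: 34.5 × (6/7) = 34.5 × 0.857143 = 29.5714
fertiliser: 27.5 × (788/678) = 27.5 × 1.162242 = 31.9617
wool: 32.8 × (14/15) = 32.8 × 0.933333 = 30.6133
paper pulp: 5.2 × (659/739) = 5.2 × 0.891746 = 4.6371
Index = Σ wᵢ·(p₁ᵢ/p₀ᵢ) = 29.5714 + 31.9617 + 30.6133 + 4.6371 = 96.7835

96.8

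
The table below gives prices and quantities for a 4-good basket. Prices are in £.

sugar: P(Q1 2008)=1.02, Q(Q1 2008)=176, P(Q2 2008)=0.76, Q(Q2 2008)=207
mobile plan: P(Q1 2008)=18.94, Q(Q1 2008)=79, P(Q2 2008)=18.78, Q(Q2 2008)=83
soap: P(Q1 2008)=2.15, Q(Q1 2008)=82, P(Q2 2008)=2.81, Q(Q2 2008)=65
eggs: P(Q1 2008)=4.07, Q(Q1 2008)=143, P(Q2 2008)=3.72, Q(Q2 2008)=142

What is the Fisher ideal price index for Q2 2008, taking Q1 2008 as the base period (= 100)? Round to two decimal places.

Laspeyres component (base-period weights):
ΣP(Q2 2008)Q(Q1 2008) = 0.76×176 + 18.78×79 + 2.81×82 + 3.72×143 = 133.76 + 1483.62 + 230.42 + 531.96 = 2379.76
ΣP(Q1 2008)Q(Q1 2008) = 1.02×176 + 18.94×79 + 2.15×82 + 4.07×143 = 179.52 + 1496.26 + 176.3 + 582.01 = 2434.09
L = 2379.76 / 2434.09 × 100 = 97.7680
Paasche component (current-period weights):
ΣP(Q2 2008)Q(Q2 2008) = 0.76×207 + 18.78×83 + 2.81×65 + 3.72×142 = 157.32 + 1558.74 + 182.65 + 528.24 = 2426.95
ΣP(Q1 2008)Q(Q2 2008) = 1.02×207 + 18.94×83 + 2.15×65 + 4.07×142 = 211.14 + 1572.02 + 139.75 + 577.94 = 2500.85
P = 2426.95 / 2500.85 × 100 = 97.0450
Fisher = √(L × P) = √(97.7680 × 97.0450) = 97.4058

97.41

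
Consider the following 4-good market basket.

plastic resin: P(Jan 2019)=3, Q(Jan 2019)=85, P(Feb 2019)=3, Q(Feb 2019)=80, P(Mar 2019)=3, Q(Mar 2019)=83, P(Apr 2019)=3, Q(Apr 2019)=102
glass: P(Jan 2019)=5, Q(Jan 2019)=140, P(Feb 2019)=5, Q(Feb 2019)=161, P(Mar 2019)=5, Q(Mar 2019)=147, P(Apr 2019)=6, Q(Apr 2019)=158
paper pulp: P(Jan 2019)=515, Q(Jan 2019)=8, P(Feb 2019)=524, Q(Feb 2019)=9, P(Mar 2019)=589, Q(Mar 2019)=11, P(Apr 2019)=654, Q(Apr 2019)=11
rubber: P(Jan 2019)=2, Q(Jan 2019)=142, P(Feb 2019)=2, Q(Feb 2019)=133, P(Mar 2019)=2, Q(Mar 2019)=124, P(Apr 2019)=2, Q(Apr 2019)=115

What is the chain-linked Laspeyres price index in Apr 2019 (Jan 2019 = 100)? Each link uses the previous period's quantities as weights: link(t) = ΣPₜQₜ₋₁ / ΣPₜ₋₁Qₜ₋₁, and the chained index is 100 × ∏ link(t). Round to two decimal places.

Link Jan 2019→Feb 2019:
ΣP(Feb 2019)Q(Jan 2019) = 3×85 + 5×140 + 524×8 + 2×142 = 255 + 700 + 4192 + 284 = 5431
ΣP(Jan 2019)Q(Jan 2019) = 3×85 + 5×140 + 515×8 + 2×142 = 255 + 700 + 4120 + 284 = 5359
link = 5431/5359 = 1.013435
Link Feb 2019→Mar 2019:
ΣP(Mar 2019)Q(Feb 2019) = 3×80 + 5×161 + 589×9 + 2×133 = 240 + 805 + 5301 + 266 = 6612
ΣP(Feb 2019)Q(Feb 2019) = 3×80 + 5×161 + 524×9 + 2×133 = 240 + 805 + 4716 + 266 = 6027
link = 6612/6027 = 1.097063
Link Mar 2019→Apr 2019:
ΣP(Apr 2019)Q(Mar 2019) = 3×83 + 6×147 + 654×11 + 2×124 = 249 + 882 + 7194 + 248 = 8573
ΣP(Mar 2019)Q(Mar 2019) = 3×83 + 5×147 + 589×11 + 2×124 = 249 + 735 + 6479 + 248 = 7711
link = 8573/7711 = 1.111788
Chained index = 100 × 1.013435 × 1.097063 × 1.111788 = 123.6089

123.61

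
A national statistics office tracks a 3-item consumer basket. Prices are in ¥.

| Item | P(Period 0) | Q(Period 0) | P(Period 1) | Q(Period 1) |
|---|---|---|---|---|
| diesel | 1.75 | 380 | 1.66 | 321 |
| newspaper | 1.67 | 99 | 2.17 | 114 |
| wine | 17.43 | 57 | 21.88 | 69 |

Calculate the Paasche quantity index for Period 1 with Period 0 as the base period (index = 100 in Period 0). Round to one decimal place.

109.4

Paasche quantity index uses current-period prices as weights.
ΣP(Period 1)·Q(Period 1) = 1.66×321 + 2.17×114 + 21.88×69 = 532.86 + 247.38 + 1509.72 = 2289.96
ΣP(Period 1)·Q(Period 0) = 1.66×380 + 2.17×99 + 21.88×57 = 630.8 + 214.83 + 1247.16 = 2092.79
Index = 2289.96 / 2092.79 × 100 = 109.4214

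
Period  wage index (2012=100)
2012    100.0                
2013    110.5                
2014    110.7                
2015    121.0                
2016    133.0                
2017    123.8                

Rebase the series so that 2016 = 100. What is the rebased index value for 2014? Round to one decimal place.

Rebased(2014) = 110.7 / 133.0 × 100 = 83.2331

83.2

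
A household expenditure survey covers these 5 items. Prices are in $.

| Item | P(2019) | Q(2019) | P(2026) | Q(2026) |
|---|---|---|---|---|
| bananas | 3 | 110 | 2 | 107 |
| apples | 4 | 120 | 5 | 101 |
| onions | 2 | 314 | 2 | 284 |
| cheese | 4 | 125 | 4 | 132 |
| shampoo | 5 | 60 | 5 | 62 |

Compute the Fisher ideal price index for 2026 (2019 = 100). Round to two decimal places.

100.08

Laspeyres component (base-period weights):
ΣP(2026)Q(2019) = 2×110 + 5×120 + 2×314 + 4×125 + 5×60 = 220 + 600 + 628 + 500 + 300 = 2248
ΣP(2019)Q(2019) = 3×110 + 4×120 + 2×314 + 4×125 + 5×60 = 330 + 480 + 628 + 500 + 300 = 2238
L = 2248 / 2238 × 100 = 100.4468
Paasche component (current-period weights):
ΣP(2026)Q(2026) = 2×107 + 5×101 + 2×284 + 4×132 + 5×62 = 214 + 505 + 568 + 528 + 310 = 2125
ΣP(2019)Q(2026) = 3×107 + 4×101 + 2×284 + 4×132 + 5×62 = 321 + 404 + 568 + 528 + 310 = 2131
P = 2125 / 2131 × 100 = 99.7184
Fisher = √(L × P) = √(100.4468 × 99.7184) = 100.0820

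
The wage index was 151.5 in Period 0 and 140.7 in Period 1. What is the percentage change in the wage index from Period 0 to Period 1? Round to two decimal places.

Change = (140.7 − 151.5) / 151.5 × 100
       = -10.8 / 151.5 × 100 = -7.1287%

-7.13%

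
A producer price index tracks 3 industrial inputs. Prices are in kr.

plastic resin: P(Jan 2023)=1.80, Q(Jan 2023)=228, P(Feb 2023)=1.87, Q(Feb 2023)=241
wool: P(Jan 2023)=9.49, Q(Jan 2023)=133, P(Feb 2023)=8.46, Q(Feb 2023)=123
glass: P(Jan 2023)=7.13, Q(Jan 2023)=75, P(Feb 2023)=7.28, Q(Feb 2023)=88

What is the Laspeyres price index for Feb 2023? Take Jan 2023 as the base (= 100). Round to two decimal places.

95.03

Laspeyres price index uses base-period quantities as weights.
ΣP(Feb 2023)·Q(Jan 2023) = 1.87×228 + 8.46×133 + 7.28×75 = 426.36 + 1125.18 + 546 = 2097.54
ΣP(Jan 2023)·Q(Jan 2023) = 1.80×228 + 9.49×133 + 7.13×75 = 410.4 + 1262.17 + 534.75 = 2207.32
Index = 2097.54 / 2207.32 × 100 = 95.0265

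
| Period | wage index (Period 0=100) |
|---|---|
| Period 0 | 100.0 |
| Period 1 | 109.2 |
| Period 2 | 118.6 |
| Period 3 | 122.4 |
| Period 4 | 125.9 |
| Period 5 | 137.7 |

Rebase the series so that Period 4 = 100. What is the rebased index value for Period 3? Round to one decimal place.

Rebased(Period 3) = 122.4 / 125.9 × 100 = 97.2200

97.2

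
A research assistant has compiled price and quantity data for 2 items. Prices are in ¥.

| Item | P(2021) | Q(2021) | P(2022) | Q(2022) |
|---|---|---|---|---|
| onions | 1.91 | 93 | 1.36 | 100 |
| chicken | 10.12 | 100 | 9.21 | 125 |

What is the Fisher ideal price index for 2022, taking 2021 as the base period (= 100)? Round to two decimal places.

88.23

Laspeyres component (base-period weights):
ΣP(2022)Q(2021) = 1.36×93 + 9.21×100 = 126.48 + 921 = 1047.48
ΣP(2021)Q(2021) = 1.91×93 + 10.12×100 = 177.63 + 1012 = 1189.63
L = 1047.48 / 1189.63 × 100 = 88.0509
Paasche component (current-period weights):
ΣP(2022)Q(2022) = 1.36×100 + 9.21×125 = 136 + 1151.25 = 1287.25
ΣP(2021)Q(2022) = 1.91×100 + 10.12×125 = 191 + 1265 = 1456
P = 1287.25 / 1456 × 100 = 88.4100
Fisher = √(L × P) = √(88.0509 × 88.4100) = 88.2303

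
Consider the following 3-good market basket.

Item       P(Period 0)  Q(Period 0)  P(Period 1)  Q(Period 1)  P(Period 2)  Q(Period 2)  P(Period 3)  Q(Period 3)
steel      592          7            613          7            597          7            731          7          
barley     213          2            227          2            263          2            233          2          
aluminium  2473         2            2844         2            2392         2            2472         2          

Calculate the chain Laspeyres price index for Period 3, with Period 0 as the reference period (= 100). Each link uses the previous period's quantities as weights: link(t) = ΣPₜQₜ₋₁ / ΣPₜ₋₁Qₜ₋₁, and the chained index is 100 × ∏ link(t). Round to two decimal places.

110.62

Link Period 0→Period 1:
ΣP(Period 1)Q(Period 0) = 613×7 + 227×2 + 2844×2 = 4291 + 454 + 5688 = 10433
ΣP(Period 0)Q(Period 0) = 592×7 + 213×2 + 2473×2 = 4144 + 426 + 4946 = 9516
link = 10433/9516 = 1.096364
Link Period 1→Period 2:
ΣP(Period 2)Q(Period 1) = 597×7 + 263×2 + 2392×2 = 4179 + 526 + 4784 = 9489
ΣP(Period 1)Q(Period 1) = 613×7 + 227×2 + 2844×2 = 4291 + 454 + 5688 = 10433
link = 9489/10433 = 0.909518
Link Period 2→Period 3:
ΣP(Period 3)Q(Period 2) = 731×7 + 233×2 + 2472×2 = 5117 + 466 + 4944 = 10527
ΣP(Period 2)Q(Period 2) = 597×7 + 263×2 + 2392×2 = 4179 + 526 + 4784 = 9489
link = 10527/9489 = 1.109390
Chained index = 100 × 1.096364 × 0.909518 × 1.109390 = 110.6242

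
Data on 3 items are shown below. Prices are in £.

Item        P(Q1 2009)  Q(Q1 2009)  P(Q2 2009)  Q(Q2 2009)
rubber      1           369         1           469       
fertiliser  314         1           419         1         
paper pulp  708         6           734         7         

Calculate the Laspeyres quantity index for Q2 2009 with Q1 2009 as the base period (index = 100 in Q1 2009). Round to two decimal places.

116.39

Laspeyres quantity index uses base-period prices as weights.
ΣP(Q1 2009)·Q(Q2 2009) = 1×469 + 314×1 + 708×7 = 469 + 314 + 4956 = 5739
ΣP(Q1 2009)·Q(Q1 2009) = 1×369 + 314×1 + 708×6 = 369 + 314 + 4248 = 4931
Index = 5739 / 4931 × 100 = 116.3861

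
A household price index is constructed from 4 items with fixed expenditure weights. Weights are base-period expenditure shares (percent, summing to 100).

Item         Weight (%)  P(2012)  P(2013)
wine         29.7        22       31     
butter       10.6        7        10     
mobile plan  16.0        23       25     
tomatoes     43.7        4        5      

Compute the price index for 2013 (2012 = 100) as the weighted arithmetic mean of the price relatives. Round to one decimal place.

wine: 29.7 × (31/22) = 29.7 × 1.409091 = 41.8500
butter: 10.6 × (10/7) = 10.6 × 1.428571 = 15.1429
mobile plan: 16.0 × (25/23) = 16.0 × 1.086957 = 17.3913
tomatoes: 43.7 × (5/4) = 43.7 × 1.250000 = 54.6250
Index = Σ wᵢ·(p₁ᵢ/p₀ᵢ) = 41.8500 + 15.1429 + 17.3913 + 54.6250 = 129.0092

129.0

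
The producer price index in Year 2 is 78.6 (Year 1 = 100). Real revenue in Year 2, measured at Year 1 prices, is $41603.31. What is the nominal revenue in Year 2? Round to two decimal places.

32700.20

Nominal = Real × (Index/100) = 41603.31 × (78.6/100)
        = 41603.31 × 0.786 = 32700.2017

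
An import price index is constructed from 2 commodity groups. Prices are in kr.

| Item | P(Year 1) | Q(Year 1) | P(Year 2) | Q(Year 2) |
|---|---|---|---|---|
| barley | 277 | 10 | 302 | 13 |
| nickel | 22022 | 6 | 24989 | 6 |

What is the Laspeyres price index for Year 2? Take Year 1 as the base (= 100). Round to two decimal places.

113.38

Laspeyres price index uses base-period quantities as weights.
ΣP(Year 2)·Q(Year 1) = 302×10 + 24989×6 = 3020 + 149934 = 152954
ΣP(Year 1)·Q(Year 1) = 277×10 + 22022×6 = 2770 + 132132 = 134902
Index = 152954 / 134902 × 100 = 113.3816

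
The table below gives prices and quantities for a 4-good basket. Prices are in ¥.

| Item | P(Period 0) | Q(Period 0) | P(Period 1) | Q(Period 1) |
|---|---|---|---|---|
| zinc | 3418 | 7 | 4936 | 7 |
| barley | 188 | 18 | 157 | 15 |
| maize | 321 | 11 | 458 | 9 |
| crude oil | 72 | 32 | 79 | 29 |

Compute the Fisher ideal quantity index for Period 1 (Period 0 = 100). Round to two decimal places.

Laspeyres component (base-period weights):
ΣP(Period 0)Q(Period 1) = 3418×7 + 188×15 + 321×9 + 72×29 = 23926 + 2820 + 2889 + 2088 = 31723
ΣP(Period 0)Q(Period 0) = 3418×7 + 188×18 + 321×11 + 72×32 = 23926 + 3384 + 3531 + 2304 = 33145
L = 31723 / 33145 × 100 = 95.7098
Paasche component (current-period weights):
ΣP(Period 1)Q(Period 1) = 4936×7 + 157×15 + 458×9 + 79×29 = 34552 + 2355 + 4122 + 2291 = 43320
ΣP(Period 1)Q(Period 0) = 4936×7 + 157×18 + 458×11 + 79×32 = 34552 + 2826 + 5038 + 2528 = 44944
P = 43320 / 44944 × 100 = 96.3866
Fisher = √(L × P) = √(95.7098 × 96.3866) = 96.0476

96.05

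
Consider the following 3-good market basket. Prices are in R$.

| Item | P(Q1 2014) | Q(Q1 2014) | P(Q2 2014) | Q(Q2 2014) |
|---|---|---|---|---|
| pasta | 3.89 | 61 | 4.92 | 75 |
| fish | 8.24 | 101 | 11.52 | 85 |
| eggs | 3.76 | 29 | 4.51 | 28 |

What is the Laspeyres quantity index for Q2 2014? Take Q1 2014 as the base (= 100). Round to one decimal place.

93.1

Laspeyres quantity index uses base-period prices as weights.
ΣP(Q1 2014)·Q(Q2 2014) = 3.89×75 + 8.24×85 + 3.76×28 = 291.75 + 700.4 + 105.28 = 1097.43
ΣP(Q1 2014)·Q(Q1 2014) = 3.89×61 + 8.24×101 + 3.76×29 = 237.29 + 832.24 + 109.04 = 1178.57
Index = 1097.43 / 1178.57 × 100 = 93.1154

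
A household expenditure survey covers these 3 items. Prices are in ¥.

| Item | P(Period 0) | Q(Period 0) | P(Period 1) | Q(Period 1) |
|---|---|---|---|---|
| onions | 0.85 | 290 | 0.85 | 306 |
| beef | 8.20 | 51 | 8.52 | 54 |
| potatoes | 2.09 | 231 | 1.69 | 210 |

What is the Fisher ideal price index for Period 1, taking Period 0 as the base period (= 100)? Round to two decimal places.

Laspeyres component (base-period weights):
ΣP(Period 1)Q(Period 0) = 0.85×290 + 8.52×51 + 1.69×231 = 246.5 + 434.52 + 390.39 = 1071.41
ΣP(Period 0)Q(Period 0) = 0.85×290 + 8.20×51 + 2.09×231 = 246.5 + 418.2 + 482.79 = 1147.49
L = 1071.41 / 1147.49 × 100 = 93.3699
Paasche component (current-period weights):
ΣP(Period 1)Q(Period 1) = 0.85×306 + 8.52×54 + 1.69×210 = 260.1 + 460.08 + 354.9 = 1075.08
ΣP(Period 0)Q(Period 1) = 0.85×306 + 8.20×54 + 2.09×210 = 260.1 + 442.8 + 438.9 = 1141.8
P = 1075.08 / 1141.8 × 100 = 94.1566
Fisher = √(L × P) = √(93.3699 × 94.1566) = 93.7624

93.76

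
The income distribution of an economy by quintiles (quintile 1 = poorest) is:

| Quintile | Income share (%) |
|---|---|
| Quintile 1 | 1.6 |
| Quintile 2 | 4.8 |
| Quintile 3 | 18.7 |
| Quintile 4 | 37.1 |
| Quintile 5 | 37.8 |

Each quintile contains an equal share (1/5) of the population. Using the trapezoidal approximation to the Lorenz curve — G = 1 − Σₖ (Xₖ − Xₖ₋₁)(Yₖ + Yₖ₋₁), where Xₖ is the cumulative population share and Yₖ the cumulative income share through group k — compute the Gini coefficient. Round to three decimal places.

0.419

Cumulative income shares Yₖ: 0.0160, 0.0640, 0.2510, 0.6220, 1.0000
Σ (Xₖ−Xₖ₋₁)(Yₖ+Yₖ₋₁) = (1/5)(0.0160+0.0000) + (1/5)(0.0640+0.0160) + (1/5)(0.2510+0.0640) + (1/5)(0.6220+0.2510) + (1/5)(1.0000+0.6220)
  = 0.0032 + 0.0160 + 0.0630 + 0.1746 + 0.3244 = 0.5812
G = 1 − 0.5812 = 0.4188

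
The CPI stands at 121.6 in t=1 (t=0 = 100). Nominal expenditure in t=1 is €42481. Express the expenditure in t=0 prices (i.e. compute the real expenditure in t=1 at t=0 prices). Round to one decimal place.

Real = Nominal ÷ (Index/100) = 42481 ÷ (121.6/100)
     = 42481 ÷ 1.216 = 34935.0329

34935.0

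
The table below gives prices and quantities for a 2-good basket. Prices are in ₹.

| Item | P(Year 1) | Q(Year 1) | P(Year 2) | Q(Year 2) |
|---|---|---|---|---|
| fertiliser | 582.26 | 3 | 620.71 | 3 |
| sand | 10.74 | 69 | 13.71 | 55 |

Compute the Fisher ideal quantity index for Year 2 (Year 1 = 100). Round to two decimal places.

Laspeyres component (base-period weights):
ΣP(Year 1)Q(Year 2) = 582.26×3 + 10.74×55 = 1746.78 + 590.7 = 2337.48
ΣP(Year 1)Q(Year 1) = 582.26×3 + 10.74×69 = 1746.78 + 741.06 = 2487.84
L = 2337.48 / 2487.84 × 100 = 93.9562
Paasche component (current-period weights):
ΣP(Year 2)Q(Year 2) = 620.71×3 + 13.71×55 = 1862.13 + 754.05 = 2616.18
ΣP(Year 2)Q(Year 1) = 620.71×3 + 13.71×69 = 1862.13 + 945.99 = 2808.12
P = 2616.18 / 2808.12 × 100 = 93.1648
Fisher = √(L × P) = √(93.9562 × 93.1648) = 93.5597

93.56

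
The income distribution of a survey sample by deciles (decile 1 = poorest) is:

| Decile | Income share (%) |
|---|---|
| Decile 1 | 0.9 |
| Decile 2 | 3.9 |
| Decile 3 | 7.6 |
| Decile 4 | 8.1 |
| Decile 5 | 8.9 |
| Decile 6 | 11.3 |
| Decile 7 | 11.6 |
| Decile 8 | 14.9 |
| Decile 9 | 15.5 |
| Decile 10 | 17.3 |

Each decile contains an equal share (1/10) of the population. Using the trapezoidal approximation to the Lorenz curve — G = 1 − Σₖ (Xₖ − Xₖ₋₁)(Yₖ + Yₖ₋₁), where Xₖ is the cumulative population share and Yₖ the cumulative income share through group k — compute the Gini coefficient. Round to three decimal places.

Cumulative income shares Yₖ: 0.0090, 0.0480, 0.1240, 0.2050, 0.2940, 0.4070, 0.5230, 0.6720, 0.8270, 1.0000
Σ (Xₖ−Xₖ₋₁)(Yₖ+Yₖ₋₁) = (1/10)(0.0090+0.0000) + (1/10)(0.0480+0.0090) + (1/10)(0.1240+0.0480) + (1/10)(0.2050+0.1240) + (1/10)(0.2940+0.2050) + (1/10)(0.4070+0.2940) + (1/10)(0.5230+0.4070) + (1/10)(0.6720+0.5230) + (1/10)(0.8270+0.6720) + (1/10)(1.0000+0.8270)
  = 0.0009 + 0.0057 + 0.0172 + 0.0329 + 0.0499 + 0.0701 + 0.0930 + 0.1195 + 0.1499 + 0.1827 = 0.7218
G = 1 − 0.7218 = 0.2782

0.278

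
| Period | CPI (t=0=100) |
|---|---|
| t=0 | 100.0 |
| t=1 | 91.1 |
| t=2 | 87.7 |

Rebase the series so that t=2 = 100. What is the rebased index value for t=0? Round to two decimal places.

114.03

Rebased(t=0) = 100.0 / 87.7 × 100 = 114.0251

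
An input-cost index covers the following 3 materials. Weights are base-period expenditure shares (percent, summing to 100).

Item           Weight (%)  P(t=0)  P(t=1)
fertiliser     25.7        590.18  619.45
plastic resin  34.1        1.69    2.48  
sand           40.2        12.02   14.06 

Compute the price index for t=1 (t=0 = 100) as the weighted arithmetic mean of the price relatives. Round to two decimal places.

fertiliser: 25.7 × (619.45/590.18) = 25.7 × 1.049595 = 26.9746
plastic resin: 34.1 × (2.48/1.69) = 34.1 × 1.467456 = 50.0402
sand: 40.2 × (14.06/12.02) = 40.2 × 1.169717 = 47.0226
Index = Σ wᵢ·(p₁ᵢ/p₀ᵢ) = 26.9746 + 50.0402 + 47.0226 = 124.0375

124.04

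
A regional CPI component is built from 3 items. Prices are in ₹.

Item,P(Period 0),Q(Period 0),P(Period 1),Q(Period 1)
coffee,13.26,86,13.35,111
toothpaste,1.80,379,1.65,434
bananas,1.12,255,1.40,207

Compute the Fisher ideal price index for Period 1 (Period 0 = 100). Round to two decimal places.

100.58

Laspeyres component (base-period weights):
ΣP(Period 1)Q(Period 0) = 13.35×86 + 1.65×379 + 1.40×255 = 1148.1 + 625.35 + 357 = 2130.45
ΣP(Period 0)Q(Period 0) = 13.26×86 + 1.80×379 + 1.12×255 = 1140.36 + 682.2 + 285.6 = 2108.16
L = 2130.45 / 2108.16 × 100 = 101.0573
Paasche component (current-period weights):
ΣP(Period 1)Q(Period 1) = 13.35×111 + 1.65×434 + 1.40×207 = 1481.85 + 716.1 + 289.8 = 2487.75
ΣP(Period 0)Q(Period 1) = 13.26×111 + 1.80×434 + 1.12×207 = 1471.86 + 781.2 + 231.84 = 2484.9
P = 2487.75 / 2484.9 × 100 = 100.1147
Fisher = √(L × P) = √(101.0573 × 100.1147) = 100.5849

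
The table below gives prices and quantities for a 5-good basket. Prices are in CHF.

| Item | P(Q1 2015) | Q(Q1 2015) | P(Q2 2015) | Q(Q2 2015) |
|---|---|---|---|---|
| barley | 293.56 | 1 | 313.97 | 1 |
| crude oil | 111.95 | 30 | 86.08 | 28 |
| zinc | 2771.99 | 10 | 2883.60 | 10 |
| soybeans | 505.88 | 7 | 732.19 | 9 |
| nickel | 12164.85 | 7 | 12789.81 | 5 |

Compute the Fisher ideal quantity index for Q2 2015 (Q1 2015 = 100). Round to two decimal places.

Laspeyres component (base-period weights):
ΣP(Q1 2015)Q(Q2 2015) = 293.56×1 + 111.95×28 + 2771.99×10 + 505.88×9 + 12164.85×5 = 293.56 + 3134.6 + 27719.9 + 4552.92 + 60824.25 = 96525.23
ΣP(Q1 2015)Q(Q1 2015) = 293.56×1 + 111.95×30 + 2771.99×10 + 505.88×7 + 12164.85×7 = 293.56 + 3358.5 + 27719.9 + 3541.16 + 85153.95 = 120067.07
L = 96525.23 / 120067.07 × 100 = 80.3928
Paasche component (current-period weights):
ΣP(Q2 2015)Q(Q2 2015) = 313.97×1 + 86.08×28 + 2883.60×10 + 732.19×9 + 12789.81×5 = 313.97 + 2410.24 + 28836 + 6589.71 + 63949.05 = 102098.97
ΣP(Q2 2015)Q(Q1 2015) = 313.97×1 + 86.08×30 + 2883.60×10 + 732.19×7 + 12789.81×7 = 313.97 + 2582.4 + 28836 + 5125.33 + 89528.67 = 126386.37
P = 102098.97 / 126386.37 × 100 = 80.7832
Fisher = √(L × P) = √(80.3928 × 80.7832) = 80.5877

80.59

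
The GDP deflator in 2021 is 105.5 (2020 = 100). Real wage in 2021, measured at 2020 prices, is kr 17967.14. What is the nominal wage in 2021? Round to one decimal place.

Nominal = Real × (Index/100) = 17967.14 × (105.5/100)
        = 17967.14 × 1.055 = 18955.3327

18955.3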